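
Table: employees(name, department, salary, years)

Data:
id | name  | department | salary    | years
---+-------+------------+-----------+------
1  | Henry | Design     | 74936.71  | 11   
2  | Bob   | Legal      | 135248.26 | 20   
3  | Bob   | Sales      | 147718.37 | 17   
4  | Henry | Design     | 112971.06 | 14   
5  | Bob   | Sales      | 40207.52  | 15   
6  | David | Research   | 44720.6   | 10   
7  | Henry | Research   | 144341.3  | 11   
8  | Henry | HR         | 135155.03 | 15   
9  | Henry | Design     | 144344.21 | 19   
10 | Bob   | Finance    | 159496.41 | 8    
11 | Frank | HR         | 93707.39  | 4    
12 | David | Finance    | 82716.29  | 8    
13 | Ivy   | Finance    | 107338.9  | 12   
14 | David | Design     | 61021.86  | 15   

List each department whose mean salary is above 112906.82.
SELECT department, AVG(salary)
FROM employees
GROUP BY department
HAVING AVG(salary) > 112906.82

Result:
  Finance: avg=116517.20
  HR: avg=114431.21
  Legal: avg=135248.26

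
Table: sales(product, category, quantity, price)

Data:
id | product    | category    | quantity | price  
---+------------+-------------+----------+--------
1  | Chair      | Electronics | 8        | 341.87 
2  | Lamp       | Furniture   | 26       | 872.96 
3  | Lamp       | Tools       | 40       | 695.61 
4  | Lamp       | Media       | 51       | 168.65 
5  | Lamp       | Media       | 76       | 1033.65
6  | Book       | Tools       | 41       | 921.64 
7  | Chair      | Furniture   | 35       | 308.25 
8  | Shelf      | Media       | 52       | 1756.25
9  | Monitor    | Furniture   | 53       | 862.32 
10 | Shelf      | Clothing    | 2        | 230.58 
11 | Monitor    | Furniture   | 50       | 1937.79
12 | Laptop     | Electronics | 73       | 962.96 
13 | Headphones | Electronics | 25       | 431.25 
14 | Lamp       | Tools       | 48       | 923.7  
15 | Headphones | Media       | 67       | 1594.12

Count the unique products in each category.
SELECT category, COUNT(DISTINCT product)
FROM sales
GROUP BY category

Result:
  Clothing: 1 distinct
  Electronics: 3 distinct
  Furniture: 3 distinct
  Media: 3 distinct
  Tools: 2 distinct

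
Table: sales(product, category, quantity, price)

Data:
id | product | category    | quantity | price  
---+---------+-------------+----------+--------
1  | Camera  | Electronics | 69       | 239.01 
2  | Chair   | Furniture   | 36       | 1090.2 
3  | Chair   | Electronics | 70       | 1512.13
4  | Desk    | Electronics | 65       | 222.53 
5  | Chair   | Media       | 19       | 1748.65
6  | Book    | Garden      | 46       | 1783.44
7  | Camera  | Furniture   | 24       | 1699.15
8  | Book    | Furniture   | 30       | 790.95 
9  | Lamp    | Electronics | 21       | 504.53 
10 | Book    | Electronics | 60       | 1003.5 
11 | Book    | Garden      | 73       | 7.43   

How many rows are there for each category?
SELECT category, COUNT(*) as count
FROM sales
GROUP BY category

Result:
  Electronics: 5
  Furniture: 3
  Garden: 2
  Media: 1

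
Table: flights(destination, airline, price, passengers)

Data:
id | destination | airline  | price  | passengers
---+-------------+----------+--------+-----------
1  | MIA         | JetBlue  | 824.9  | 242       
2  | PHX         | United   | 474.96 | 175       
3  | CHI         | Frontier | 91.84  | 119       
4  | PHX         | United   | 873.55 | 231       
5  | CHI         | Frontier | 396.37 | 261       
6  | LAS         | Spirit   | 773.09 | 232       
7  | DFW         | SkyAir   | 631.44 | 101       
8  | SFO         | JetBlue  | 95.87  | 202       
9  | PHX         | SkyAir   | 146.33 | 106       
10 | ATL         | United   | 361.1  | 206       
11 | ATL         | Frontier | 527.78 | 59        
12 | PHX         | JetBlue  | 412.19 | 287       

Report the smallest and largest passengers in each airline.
SELECT airline, MIN(passengers), MAX(passengers)
FROM flights
GROUP BY airline

Result:
  Frontier: min=59, max=261
  JetBlue: min=202, max=287
  SkyAir: min=101, max=106
  Spirit: min=232, max=232
  United: min=175, max=231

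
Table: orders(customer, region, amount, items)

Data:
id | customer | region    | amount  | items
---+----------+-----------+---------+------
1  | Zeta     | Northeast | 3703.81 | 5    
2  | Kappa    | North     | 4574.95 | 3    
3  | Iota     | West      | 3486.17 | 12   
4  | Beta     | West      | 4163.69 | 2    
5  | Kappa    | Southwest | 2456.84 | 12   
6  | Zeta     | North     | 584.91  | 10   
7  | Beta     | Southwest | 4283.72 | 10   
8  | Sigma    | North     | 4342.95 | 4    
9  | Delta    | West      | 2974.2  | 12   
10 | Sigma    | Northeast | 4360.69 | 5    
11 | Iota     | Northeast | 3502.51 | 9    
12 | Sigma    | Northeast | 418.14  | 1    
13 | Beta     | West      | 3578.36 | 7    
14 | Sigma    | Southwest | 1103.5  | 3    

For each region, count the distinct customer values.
SELECT region, COUNT(DISTINCT customer)
FROM orders
GROUP BY region

Result:
  North: 3 distinct
  Northeast: 3 distinct
  Southwest: 3 distinct
  West: 3 distinct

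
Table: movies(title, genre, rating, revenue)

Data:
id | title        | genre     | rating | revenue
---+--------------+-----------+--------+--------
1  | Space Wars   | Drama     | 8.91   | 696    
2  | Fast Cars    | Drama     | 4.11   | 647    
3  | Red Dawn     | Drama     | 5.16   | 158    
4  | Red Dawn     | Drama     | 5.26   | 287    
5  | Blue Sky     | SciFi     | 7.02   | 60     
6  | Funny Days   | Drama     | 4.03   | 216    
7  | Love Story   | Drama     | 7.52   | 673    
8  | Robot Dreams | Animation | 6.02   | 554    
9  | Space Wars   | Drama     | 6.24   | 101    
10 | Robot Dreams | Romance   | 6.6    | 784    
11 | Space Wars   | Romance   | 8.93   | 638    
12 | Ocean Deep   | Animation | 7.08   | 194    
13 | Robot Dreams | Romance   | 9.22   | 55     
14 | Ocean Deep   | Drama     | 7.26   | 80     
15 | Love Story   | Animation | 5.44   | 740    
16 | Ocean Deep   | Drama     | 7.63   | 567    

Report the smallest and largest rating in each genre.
SELECT genre, MIN(rating), MAX(rating)
FROM movies
GROUP BY genre

Result:
  Animation: min=5.44, max=7.08
  Drama: min=4.03, max=8.91
  Romance: min=6.60, max=9.22
  SciFi: min=7.02, max=7.02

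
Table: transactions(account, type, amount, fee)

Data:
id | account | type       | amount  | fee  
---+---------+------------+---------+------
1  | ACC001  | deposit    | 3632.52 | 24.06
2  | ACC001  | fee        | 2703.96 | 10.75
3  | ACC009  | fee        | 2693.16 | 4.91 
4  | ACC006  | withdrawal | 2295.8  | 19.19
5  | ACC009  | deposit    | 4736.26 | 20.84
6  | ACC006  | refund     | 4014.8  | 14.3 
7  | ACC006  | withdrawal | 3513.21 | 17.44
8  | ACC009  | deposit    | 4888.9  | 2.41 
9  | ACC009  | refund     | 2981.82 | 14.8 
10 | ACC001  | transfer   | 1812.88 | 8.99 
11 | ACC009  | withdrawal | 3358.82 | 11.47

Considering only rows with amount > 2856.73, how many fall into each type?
SELECT type, COUNT(*)
FROM transactions
WHERE amount > 2856.73
GROUP BY type

Note: WHERE filters rows before grouping.

Result:
  deposit: 3
  refund: 2
  withdrawal: 2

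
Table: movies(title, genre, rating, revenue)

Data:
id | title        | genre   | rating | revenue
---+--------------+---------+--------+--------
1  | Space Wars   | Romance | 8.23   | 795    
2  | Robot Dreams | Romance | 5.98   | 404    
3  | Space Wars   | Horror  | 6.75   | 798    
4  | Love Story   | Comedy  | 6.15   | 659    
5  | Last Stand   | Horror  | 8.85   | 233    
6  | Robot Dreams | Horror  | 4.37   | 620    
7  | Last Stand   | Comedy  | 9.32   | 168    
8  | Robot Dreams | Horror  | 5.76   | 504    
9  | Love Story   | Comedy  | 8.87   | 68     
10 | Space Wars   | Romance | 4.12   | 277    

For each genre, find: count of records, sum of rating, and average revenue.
SELECT genre,
       COUNT(*) as cnt,
       SUM(rating) as total_rating,
       AVG(revenue) as avg_revenue
FROM movies
GROUP BY genre

Result:
  Comedy: 3 records, 24.34 total rating, 298.33 avg revenue
  Horror: 4 records, 25.73 total rating, 538.75 avg revenue
  Romance: 3 records, 18.33 total rating, 492.00 avg revenue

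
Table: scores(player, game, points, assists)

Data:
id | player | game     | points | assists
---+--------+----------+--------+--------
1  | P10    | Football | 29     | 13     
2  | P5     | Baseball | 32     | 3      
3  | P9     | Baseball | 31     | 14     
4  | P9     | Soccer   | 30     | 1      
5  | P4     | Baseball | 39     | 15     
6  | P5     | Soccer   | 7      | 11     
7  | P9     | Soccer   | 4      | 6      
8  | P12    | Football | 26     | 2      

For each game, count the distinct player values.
SELECT game, COUNT(DISTINCT player)
FROM scores
GROUP BY game

Result:
  Baseball: 3 distinct
  Football: 2 distinct
  Soccer: 2 distinct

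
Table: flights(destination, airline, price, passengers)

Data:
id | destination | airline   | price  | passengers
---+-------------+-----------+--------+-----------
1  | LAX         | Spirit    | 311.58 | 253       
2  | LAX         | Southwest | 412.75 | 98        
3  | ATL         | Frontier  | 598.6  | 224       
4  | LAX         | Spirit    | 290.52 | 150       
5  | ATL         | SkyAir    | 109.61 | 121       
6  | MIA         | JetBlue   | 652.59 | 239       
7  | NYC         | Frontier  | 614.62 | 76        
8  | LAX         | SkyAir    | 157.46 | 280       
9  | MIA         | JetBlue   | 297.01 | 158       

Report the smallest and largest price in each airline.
SELECT airline, MIN(price), MAX(price)
FROM flights
GROUP BY airline

Result:
  Frontier: min=598.60, max=614.62
  JetBlue: min=297.01, max=652.59
  SkyAir: min=109.61, max=157.46
  Southwest: min=412.75, max=412.75
  Spirit: min=290.52, max=311.58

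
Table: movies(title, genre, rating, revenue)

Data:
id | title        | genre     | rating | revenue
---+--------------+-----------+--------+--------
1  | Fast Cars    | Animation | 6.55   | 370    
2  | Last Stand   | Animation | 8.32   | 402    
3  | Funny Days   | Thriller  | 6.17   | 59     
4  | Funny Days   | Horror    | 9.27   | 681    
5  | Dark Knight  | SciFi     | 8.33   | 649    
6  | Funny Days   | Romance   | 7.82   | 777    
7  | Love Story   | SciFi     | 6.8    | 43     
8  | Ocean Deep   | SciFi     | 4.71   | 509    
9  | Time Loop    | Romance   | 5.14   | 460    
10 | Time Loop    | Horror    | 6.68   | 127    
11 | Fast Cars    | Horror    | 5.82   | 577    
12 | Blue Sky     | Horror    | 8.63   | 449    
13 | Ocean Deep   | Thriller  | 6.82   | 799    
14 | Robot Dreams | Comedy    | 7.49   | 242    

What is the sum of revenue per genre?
SELECT genre, SUM(revenue) as result
FROM movies
GROUP BY genre

Result:
  Animation: 772
  Comedy: 242
  Horror: 1834
  Romance: 1237
  SciFi: 1201
  Thriller: 858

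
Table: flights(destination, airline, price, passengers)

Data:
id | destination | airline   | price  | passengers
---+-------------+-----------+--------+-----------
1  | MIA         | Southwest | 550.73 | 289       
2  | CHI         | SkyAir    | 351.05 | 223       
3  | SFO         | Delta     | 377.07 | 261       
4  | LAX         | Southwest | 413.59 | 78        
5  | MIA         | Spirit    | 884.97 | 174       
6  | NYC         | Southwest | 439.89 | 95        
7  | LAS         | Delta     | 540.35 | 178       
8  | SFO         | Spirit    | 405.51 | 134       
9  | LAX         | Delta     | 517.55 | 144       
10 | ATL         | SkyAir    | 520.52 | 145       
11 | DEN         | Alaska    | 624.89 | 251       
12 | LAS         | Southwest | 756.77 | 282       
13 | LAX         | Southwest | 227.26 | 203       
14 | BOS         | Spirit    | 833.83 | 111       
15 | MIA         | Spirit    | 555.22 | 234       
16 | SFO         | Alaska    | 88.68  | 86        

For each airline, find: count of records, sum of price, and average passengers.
SELECT airline,
       COUNT(*) as cnt,
       SUM(price) as total_price,
       AVG(passengers) as avg_passengers
FROM flights
GROUP BY airline

Result:
  Alaska: 2 records, 713.57 total price, 168.50 avg passengers
  Delta: 3 records, 1434.97 total price, 194.33 avg passengers
  SkyAir: 2 records, 871.57 total price, 184.00 avg passengers
  Southwest: 5 records, 2388.24 total price, 189.40 avg passengers
  Spirit: 4 records, 2679.53 total price, 163.25 avg passengers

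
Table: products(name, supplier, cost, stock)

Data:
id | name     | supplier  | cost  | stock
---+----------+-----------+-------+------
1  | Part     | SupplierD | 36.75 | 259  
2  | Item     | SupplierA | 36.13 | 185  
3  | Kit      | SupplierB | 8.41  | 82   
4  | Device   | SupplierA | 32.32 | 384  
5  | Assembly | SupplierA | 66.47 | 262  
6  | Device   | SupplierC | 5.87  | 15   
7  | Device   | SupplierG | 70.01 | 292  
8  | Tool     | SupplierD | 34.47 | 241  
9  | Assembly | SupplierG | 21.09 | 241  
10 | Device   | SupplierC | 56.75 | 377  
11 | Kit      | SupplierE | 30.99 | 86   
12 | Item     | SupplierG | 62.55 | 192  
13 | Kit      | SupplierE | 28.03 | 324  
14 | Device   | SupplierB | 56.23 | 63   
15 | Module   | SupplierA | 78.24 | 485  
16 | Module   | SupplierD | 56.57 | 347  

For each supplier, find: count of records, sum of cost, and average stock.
SELECT supplier,
       COUNT(*) as cnt,
       SUM(cost) as total_cost,
       AVG(stock) as avg_stock
FROM products
GROUP BY supplier

Result:
  SupplierA: 4 records, 213.16 total cost, 329.00 avg stock
  SupplierB: 2 records, 64.64 total cost, 72.50 avg stock
  SupplierC: 2 records, 62.62 total cost, 196.00 avg stock
  SupplierD: 3 records, 127.79 total cost, 282.33 avg stock
  SupplierE: 2 records, 59.02 total cost, 205.00 avg stock
  SupplierG: 3 records, 153.65 total cost, 241.67 avg stock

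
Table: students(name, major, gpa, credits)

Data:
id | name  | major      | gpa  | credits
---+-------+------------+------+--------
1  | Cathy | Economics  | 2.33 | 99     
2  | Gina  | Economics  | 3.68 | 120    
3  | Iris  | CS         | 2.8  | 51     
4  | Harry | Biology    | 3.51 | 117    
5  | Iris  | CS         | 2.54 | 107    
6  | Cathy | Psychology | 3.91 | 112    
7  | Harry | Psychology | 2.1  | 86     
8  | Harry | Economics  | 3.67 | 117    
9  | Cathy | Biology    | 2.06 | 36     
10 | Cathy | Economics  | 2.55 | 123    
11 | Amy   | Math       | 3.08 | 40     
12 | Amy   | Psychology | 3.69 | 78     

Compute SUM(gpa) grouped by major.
SELECT major, SUM(gpa) as result
FROM students
GROUP BY major

Result:
  Biology: 5.57
  CS: 5.34
  Economics: 12.23
  Math: 3.08
  Psychology: 9.70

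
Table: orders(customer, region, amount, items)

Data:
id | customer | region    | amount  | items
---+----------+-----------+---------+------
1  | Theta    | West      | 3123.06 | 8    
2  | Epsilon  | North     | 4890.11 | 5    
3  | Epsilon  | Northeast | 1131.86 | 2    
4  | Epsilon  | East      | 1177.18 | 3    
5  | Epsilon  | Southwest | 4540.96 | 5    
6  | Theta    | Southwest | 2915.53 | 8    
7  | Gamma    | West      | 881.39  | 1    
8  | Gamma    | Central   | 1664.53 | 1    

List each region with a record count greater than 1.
SELECT region, COUNT(*) as cnt
FROM orders
GROUP BY region
HAVING COUNT(*) > 1

Result:
  Southwest: 2
  West: 2

Note: HAVING filters groups after aggregation, WHERE filters rows before.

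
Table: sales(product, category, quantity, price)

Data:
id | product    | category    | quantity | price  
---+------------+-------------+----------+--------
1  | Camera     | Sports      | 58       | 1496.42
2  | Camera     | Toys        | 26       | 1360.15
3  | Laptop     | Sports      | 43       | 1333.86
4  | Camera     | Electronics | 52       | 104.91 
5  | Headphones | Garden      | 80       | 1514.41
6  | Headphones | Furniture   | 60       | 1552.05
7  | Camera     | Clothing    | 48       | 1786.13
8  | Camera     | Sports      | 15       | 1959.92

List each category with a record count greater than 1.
SELECT category, COUNT(*) as cnt
FROM sales
GROUP BY category
HAVING COUNT(*) > 1

Result:
  Sports: 3

Note: HAVING filters groups after aggregation, WHERE filters rows before.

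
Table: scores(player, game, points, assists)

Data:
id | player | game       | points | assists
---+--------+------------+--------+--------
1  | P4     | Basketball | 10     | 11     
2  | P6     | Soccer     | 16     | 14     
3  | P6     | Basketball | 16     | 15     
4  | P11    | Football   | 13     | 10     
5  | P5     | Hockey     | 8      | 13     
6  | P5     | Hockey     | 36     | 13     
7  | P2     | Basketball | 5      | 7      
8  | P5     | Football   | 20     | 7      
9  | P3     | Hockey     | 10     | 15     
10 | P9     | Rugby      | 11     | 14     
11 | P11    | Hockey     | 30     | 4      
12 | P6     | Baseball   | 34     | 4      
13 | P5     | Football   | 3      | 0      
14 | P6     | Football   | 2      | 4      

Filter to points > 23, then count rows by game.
SELECT game, COUNT(*)
FROM scores
WHERE points > 23
GROUP BY game

Note: WHERE filters rows before grouping.

Result:
  Baseball: 1
  Hockey: 2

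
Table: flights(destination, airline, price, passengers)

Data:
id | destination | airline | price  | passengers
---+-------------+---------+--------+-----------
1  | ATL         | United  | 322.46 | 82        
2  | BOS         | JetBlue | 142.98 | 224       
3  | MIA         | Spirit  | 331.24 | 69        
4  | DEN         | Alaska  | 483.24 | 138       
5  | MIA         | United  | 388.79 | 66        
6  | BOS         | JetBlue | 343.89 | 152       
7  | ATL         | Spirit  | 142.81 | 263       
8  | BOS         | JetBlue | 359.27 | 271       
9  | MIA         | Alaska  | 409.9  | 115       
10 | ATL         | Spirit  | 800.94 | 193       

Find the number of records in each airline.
SELECT airline, COUNT(*) as count
FROM flights
GROUP BY airline

Result:
  Alaska: 2
  JetBlue: 3
  Spirit: 3
  United: 2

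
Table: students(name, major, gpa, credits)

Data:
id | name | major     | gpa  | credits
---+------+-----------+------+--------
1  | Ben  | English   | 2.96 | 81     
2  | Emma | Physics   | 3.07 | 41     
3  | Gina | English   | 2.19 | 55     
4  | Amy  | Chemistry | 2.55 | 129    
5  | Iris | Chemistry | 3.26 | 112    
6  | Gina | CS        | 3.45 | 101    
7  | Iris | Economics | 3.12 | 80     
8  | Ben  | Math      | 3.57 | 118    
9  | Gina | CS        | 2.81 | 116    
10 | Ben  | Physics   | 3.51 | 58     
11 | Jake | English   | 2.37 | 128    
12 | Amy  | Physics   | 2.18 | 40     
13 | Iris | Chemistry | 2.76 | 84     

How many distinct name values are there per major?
SELECT major, COUNT(DISTINCT name)
FROM students
GROUP BY major

Result:
  CS: 1 distinct
  Chemistry: 2 distinct
  Economics: 1 distinct
  English: 3 distinct
  Math: 1 distinct
  Physics: 3 distinct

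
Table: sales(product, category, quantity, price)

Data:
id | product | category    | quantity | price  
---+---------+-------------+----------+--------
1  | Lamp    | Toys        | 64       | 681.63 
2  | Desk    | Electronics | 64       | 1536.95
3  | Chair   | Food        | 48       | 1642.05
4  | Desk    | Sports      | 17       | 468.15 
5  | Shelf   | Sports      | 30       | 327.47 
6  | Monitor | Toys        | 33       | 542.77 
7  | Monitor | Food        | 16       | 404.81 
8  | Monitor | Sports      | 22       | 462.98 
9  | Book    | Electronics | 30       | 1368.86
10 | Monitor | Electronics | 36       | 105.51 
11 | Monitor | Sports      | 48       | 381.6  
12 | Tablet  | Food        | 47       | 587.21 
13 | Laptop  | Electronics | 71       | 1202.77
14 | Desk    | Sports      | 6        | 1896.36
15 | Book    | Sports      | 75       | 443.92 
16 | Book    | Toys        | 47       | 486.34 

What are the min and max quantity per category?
SELECT category, MIN(quantity), MAX(quantity)
FROM sales
GROUP BY category

Result:
  Electronics: min=30, max=71
  Food: min=16, max=48
  Sports: min=6, max=75
  Toys: min=33, max=64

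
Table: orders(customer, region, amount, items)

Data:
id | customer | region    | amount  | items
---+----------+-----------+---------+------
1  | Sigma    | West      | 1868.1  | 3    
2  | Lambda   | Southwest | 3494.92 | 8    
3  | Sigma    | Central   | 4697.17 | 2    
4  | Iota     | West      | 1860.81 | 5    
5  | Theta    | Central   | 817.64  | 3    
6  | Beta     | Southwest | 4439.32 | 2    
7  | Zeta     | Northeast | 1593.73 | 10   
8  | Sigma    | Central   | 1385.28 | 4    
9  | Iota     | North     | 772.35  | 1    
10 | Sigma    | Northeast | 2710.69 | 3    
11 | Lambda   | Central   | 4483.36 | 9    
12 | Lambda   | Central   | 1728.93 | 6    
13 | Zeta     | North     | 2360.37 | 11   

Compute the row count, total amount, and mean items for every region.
SELECT region,
       COUNT(*) as cnt,
       SUM(amount) as total_amount,
       AVG(items) as avg_items
FROM orders
GROUP BY region

Result:
  Central: 5 records, 13112.38 total amount, 4.80 avg items
  North: 2 records, 3132.72 total amount, 6.00 avg items
  Northeast: 2 records, 4304.42 total amount, 6.50 avg items
  Southwest: 2 records, 7934.24 total amount, 5.00 avg items
  West: 2 records, 3728.91 total amount, 4.00 avg items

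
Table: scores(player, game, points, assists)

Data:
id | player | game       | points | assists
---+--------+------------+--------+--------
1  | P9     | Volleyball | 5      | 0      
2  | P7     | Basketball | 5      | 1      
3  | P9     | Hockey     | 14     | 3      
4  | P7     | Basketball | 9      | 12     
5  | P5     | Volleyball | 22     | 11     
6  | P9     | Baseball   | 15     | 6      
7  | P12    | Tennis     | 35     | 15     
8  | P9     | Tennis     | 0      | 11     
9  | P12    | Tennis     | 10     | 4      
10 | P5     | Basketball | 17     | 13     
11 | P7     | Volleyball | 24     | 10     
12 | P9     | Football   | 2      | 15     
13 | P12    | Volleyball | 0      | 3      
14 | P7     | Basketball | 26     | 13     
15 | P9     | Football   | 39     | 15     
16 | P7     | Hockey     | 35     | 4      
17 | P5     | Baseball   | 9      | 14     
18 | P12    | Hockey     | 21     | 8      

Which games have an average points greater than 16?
SELECT game, AVG(points)
FROM scores
GROUP BY game
HAVING AVG(points) > 16

Result:
  Football: avg=20.50
  Hockey: avg=23.33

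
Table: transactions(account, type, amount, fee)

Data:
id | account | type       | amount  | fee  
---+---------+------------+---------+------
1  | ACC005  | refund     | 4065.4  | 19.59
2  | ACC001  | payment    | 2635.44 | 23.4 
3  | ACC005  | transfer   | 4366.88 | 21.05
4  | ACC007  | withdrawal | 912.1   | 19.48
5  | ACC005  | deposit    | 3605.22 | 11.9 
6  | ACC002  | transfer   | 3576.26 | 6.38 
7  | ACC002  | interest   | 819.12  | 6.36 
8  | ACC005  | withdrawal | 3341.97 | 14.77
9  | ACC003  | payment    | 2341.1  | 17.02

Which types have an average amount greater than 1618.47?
SELECT type, AVG(amount)
FROM transactions
GROUP BY type
HAVING AVG(amount) > 1618.47

Result:
  deposit: avg=3605.22
  payment: avg=2488.27
  refund: avg=4065.40
  transfer: avg=3971.57
  withdrawal: avg=2127.04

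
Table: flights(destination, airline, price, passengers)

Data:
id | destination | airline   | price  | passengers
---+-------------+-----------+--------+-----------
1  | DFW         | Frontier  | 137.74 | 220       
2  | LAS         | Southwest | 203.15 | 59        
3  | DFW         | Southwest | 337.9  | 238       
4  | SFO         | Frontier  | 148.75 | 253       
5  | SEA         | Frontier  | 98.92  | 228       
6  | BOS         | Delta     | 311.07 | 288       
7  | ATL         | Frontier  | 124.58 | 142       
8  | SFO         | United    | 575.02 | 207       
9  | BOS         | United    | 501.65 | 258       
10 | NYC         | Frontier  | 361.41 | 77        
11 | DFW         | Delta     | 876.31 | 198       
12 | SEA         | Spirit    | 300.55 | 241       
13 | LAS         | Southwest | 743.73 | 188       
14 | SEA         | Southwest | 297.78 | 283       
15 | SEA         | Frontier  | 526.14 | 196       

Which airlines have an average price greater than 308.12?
SELECT airline, AVG(price)
FROM flights
GROUP BY airline
HAVING AVG(price) > 308.12

Result:
  Delta: avg=593.69
  Southwest: avg=395.64
  United: avg=538.34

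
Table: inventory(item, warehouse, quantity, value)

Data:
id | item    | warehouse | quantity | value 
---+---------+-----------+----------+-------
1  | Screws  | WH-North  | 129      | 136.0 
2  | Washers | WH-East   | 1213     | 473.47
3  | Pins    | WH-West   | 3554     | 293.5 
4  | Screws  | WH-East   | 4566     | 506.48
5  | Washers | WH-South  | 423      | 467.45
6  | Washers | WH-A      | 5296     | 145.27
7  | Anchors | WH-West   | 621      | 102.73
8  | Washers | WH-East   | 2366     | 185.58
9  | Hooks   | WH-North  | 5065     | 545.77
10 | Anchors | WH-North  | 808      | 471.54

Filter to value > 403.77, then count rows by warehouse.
SELECT warehouse, COUNT(*)
FROM inventory
WHERE value > 403.77
GROUP BY warehouse

Note: WHERE filters rows before grouping.

Result:
  WH-East: 2
  WH-North: 2
  WH-South: 1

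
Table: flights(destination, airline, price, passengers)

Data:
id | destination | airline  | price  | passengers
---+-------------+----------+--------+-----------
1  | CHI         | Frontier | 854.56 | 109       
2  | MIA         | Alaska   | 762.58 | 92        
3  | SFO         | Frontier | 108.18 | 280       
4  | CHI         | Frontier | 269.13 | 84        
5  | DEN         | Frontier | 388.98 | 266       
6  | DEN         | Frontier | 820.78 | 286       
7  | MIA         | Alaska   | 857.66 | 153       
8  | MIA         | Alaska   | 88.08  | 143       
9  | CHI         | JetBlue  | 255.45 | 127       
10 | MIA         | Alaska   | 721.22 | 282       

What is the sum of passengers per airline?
SELECT airline, SUM(passengers) as result
FROM flights
GROUP BY airline

Result:
  Alaska: 670
  Frontier: 1025
  JetBlue: 127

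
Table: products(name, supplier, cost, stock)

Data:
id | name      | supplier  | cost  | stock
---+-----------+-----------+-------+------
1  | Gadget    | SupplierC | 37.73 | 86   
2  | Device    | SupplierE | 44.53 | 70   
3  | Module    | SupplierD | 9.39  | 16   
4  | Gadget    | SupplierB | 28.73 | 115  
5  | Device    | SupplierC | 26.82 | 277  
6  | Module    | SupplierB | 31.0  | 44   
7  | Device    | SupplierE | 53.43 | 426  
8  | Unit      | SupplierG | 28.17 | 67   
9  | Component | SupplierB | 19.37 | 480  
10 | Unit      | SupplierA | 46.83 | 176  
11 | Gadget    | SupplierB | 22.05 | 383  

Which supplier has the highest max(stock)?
SELECT supplier, MAX(stock) as val
FROM products
GROUP BY supplier
ORDER BY val DESC
LIMIT 1

Result: SupplierB with max(stock) = 480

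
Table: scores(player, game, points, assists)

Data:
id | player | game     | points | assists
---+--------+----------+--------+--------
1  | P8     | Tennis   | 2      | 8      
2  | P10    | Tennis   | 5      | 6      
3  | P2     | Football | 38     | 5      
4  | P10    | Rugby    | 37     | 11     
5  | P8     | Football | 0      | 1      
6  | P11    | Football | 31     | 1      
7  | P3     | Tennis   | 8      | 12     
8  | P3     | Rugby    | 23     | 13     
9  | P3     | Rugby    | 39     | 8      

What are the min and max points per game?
SELECT game, MIN(points), MAX(points)
FROM scores
GROUP BY game

Result:
  Football: min=0, max=38
  Rugby: min=23, max=39
  Tennis: min=2, max=8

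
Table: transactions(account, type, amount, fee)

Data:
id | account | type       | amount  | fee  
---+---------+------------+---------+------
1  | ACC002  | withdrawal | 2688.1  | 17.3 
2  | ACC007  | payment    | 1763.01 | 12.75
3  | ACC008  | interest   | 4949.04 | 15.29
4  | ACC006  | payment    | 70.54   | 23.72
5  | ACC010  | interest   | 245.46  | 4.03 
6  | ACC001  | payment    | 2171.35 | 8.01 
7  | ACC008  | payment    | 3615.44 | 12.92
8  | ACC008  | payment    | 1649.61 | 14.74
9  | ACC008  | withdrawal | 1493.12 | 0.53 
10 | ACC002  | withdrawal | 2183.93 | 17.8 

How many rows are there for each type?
SELECT type, COUNT(*) as count
FROM transactions
GROUP BY type

Result:
  interest: 2
  payment: 5
  withdrawal: 3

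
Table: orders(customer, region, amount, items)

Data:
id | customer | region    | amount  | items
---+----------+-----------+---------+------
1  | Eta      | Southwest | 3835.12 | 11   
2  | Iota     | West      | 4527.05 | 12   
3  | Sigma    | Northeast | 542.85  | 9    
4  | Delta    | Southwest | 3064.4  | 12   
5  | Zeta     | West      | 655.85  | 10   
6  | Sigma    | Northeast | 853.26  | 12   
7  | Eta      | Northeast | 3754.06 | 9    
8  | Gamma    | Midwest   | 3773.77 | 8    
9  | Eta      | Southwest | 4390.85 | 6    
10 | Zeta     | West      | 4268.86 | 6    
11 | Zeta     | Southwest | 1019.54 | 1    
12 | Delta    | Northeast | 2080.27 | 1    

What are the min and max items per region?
SELECT region, MIN(items), MAX(items)
FROM orders
GROUP BY region

Result:
  Midwest: min=8, max=8
  Northeast: min=1, max=12
  Southwest: min=1, max=12
  West: min=6, max=12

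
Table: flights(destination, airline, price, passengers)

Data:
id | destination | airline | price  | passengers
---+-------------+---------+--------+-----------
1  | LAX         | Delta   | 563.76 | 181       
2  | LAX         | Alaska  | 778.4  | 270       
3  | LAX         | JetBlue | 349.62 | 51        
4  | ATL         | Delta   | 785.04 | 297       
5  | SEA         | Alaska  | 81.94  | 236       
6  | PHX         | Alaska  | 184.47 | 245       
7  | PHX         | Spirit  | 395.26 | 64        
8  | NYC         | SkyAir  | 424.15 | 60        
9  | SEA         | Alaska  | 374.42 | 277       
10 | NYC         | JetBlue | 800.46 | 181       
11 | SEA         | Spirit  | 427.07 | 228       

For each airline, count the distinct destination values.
SELECT airline, COUNT(DISTINCT destination)
FROM flights
GROUP BY airline

Result:
  Alaska: 3 distinct
  Delta: 2 distinct
  JetBlue: 2 distinct
  SkyAir: 1 distinct
  Spirit: 2 distinct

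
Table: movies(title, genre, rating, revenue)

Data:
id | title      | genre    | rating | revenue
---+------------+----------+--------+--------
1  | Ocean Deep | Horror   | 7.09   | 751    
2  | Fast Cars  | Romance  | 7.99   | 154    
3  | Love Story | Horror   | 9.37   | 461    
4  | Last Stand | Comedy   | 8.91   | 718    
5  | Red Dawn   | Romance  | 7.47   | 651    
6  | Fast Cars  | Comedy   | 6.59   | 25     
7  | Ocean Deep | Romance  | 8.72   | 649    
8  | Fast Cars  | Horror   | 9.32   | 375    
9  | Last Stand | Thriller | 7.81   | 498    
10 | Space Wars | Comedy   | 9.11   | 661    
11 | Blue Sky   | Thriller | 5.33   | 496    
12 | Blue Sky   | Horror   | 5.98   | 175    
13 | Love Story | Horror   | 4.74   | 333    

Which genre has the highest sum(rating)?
SELECT genre, SUM(rating) as val
FROM movies
GROUP BY genre
ORDER BY val DESC
LIMIT 1

Result: Horror with sum(rating) = 36.50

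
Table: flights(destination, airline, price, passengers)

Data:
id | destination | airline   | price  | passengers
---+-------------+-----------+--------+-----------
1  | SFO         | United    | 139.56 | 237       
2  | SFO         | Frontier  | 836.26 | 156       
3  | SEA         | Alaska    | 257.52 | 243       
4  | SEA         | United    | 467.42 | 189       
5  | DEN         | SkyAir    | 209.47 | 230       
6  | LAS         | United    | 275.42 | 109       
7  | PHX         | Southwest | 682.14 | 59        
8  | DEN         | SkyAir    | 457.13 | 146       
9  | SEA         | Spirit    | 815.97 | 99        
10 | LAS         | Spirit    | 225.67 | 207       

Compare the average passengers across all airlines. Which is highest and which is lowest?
SELECT airline, AVG(passengers)
FROM flights
GROUP BY airline
ORDER BY AVG(passengers)

All groups:
  Southwest: 59.00
  Spirit: 153.00
  Frontier: 156.00
  United: 178.33
  SkyAir: 188.00
  Alaska: 243.00

Highest: Alaska (243.00)
Lowest: Southwest (59.00)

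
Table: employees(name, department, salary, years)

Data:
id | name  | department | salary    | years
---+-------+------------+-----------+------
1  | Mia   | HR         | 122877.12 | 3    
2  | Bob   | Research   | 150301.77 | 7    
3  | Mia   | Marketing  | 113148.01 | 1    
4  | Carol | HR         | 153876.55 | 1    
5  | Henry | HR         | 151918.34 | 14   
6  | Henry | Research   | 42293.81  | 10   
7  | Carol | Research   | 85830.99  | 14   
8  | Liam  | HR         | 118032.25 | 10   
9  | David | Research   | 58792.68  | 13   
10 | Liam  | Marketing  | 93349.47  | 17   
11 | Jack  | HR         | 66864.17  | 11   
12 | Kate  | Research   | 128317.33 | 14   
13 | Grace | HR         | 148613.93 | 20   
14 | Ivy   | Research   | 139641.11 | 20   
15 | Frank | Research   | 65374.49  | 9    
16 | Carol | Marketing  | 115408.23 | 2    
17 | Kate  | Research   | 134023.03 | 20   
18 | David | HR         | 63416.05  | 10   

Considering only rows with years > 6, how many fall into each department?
SELECT department, COUNT(*)
FROM employees
WHERE years > 6
GROUP BY department

Note: WHERE filters rows before grouping.

Result:
  HR: 5
  Marketing: 1
  Research: 8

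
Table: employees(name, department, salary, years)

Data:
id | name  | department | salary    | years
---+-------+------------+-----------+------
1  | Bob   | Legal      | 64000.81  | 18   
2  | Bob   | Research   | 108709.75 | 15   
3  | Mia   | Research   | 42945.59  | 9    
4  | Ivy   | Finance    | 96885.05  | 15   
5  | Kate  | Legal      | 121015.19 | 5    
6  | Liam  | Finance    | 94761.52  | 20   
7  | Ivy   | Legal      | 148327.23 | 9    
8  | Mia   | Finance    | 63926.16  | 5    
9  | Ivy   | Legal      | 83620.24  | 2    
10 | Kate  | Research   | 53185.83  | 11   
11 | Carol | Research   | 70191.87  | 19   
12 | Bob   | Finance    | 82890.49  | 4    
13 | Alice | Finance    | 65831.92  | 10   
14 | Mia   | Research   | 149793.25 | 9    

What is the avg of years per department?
SELECT department, AVG(years) as result
FROM employees
GROUP BY department

Result:
  Finance: 10.80
  Legal: 8.50
  Research: 12.60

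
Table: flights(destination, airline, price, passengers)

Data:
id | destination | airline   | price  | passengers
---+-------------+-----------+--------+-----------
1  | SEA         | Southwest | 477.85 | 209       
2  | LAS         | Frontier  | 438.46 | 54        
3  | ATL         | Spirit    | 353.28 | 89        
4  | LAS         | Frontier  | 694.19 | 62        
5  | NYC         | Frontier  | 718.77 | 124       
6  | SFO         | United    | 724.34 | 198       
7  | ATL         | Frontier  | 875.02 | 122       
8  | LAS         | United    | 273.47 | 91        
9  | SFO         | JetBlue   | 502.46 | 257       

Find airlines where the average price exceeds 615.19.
SELECT airline, AVG(price)
FROM flights
GROUP BY airline
HAVING AVG(price) > 615.19

Result:
  Frontier: avg=681.61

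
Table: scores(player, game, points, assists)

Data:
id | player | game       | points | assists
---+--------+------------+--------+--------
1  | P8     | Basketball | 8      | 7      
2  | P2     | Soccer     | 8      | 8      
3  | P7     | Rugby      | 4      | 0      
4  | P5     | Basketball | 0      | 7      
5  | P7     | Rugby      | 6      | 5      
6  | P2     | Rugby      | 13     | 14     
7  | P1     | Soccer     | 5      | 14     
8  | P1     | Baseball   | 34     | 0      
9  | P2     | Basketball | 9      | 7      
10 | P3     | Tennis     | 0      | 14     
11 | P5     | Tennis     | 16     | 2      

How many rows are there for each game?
SELECT game, COUNT(*) as count
FROM scores
GROUP BY game

Result:
  Baseball: 1
  Basketball: 3
  Rugby: 3
  Soccer: 2
  Tennis: 2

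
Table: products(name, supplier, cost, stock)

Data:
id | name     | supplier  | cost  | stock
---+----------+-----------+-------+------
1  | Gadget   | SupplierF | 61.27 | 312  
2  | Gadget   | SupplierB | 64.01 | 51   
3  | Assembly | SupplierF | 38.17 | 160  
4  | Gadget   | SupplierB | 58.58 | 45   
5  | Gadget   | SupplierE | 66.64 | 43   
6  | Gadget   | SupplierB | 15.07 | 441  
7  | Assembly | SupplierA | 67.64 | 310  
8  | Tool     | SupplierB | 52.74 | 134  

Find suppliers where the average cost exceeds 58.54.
SELECT supplier, AVG(cost)
FROM products
GROUP BY supplier
HAVING AVG(cost) > 58.54

Result:
  SupplierA: avg=67.64
  SupplierE: avg=66.64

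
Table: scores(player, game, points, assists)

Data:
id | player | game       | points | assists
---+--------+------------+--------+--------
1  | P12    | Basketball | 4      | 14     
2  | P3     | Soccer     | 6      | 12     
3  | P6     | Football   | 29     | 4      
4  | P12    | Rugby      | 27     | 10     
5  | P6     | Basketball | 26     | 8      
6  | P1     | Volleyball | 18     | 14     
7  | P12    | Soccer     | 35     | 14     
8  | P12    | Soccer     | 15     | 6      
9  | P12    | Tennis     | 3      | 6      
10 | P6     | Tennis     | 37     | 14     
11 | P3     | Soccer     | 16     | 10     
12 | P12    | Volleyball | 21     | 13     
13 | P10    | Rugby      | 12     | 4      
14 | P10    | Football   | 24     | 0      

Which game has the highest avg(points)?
SELECT game, AVG(points) as val
FROM scores
GROUP BY game
ORDER BY val DESC
LIMIT 1

Result: Football with avg(points) = 26.50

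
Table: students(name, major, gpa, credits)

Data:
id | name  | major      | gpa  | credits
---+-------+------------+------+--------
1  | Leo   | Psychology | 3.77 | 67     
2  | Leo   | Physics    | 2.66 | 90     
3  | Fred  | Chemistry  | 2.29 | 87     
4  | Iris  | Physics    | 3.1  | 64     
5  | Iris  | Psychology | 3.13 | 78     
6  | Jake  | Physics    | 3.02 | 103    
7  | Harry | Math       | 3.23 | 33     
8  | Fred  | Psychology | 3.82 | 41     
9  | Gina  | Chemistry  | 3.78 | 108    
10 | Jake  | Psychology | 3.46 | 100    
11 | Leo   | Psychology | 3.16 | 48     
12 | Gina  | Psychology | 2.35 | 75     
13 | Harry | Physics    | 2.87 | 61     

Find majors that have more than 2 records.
SELECT major, COUNT(*) as cnt
FROM students
GROUP BY major
HAVING COUNT(*) > 2

Result:
  Physics: 4
  Psychology: 6

Note: HAVING filters groups after aggregation, WHERE filters rows before.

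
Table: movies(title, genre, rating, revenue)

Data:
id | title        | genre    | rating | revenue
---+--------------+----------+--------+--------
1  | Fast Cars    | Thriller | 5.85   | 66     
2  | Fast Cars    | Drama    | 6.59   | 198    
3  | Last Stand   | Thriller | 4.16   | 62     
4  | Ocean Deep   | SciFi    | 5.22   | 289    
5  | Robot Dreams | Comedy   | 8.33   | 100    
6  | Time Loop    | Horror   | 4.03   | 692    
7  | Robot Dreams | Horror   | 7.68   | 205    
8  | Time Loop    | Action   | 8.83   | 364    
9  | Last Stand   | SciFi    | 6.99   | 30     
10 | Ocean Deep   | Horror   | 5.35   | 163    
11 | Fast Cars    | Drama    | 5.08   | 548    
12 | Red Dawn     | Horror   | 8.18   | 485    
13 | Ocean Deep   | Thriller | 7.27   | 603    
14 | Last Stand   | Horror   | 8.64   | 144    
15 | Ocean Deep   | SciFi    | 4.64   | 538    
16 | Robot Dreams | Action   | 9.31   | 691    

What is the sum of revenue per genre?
SELECT genre, SUM(revenue) as result
FROM movies
GROUP BY genre

Result:
  Action: 1055
  Comedy: 100
  Drama: 746
  Horror: 1689
  SciFi: 857
  Thriller: 731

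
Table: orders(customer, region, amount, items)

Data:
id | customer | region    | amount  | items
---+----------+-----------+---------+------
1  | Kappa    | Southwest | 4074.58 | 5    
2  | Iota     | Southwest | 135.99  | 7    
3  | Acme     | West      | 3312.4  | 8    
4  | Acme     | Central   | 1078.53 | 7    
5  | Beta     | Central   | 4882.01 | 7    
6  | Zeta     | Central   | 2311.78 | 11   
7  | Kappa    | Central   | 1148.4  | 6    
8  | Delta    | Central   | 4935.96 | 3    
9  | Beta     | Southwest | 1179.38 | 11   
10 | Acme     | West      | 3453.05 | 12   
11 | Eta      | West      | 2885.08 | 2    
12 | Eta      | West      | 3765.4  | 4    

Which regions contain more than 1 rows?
SELECT region, COUNT(*) as cnt
FROM orders
GROUP BY region
HAVING COUNT(*) > 1

Result:
  Central: 5
  Southwest: 3
  West: 4

Note: HAVING filters groups after aggregation, WHERE filters rows before.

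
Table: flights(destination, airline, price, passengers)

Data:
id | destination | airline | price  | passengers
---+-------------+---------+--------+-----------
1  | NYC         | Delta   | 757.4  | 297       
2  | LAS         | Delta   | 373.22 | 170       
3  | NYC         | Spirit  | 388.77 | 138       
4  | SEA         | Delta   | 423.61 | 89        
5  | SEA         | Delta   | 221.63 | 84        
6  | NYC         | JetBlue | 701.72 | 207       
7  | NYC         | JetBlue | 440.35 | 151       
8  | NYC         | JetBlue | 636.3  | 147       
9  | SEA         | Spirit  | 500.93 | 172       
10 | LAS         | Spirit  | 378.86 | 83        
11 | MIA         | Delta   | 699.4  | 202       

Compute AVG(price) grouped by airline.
SELECT airline, AVG(price) as result
FROM flights
GROUP BY airline

Result:
  Delta: 495.05
  JetBlue: 592.79
  Spirit: 422.85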